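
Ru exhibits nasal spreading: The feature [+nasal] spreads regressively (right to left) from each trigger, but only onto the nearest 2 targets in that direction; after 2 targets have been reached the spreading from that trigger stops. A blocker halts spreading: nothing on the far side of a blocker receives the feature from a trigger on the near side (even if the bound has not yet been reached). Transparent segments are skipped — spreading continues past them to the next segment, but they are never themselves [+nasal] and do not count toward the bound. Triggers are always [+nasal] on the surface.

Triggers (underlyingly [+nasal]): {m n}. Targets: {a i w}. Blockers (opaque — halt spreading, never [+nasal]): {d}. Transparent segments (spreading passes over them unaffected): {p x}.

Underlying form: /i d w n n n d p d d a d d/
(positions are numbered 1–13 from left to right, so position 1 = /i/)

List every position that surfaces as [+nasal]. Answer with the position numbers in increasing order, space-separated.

3 4 5 6

From /n/ at 4 leftward: 3 /w/ → [+nasal]; 2 /d/ blocks.
From /n/ at 5 leftward: 4 /n/ is itself a trigger — this domain ends here.
From /n/ at 6 leftward: 5 /n/ is itself a trigger — this domain ends here.
Targets with no active source: positions 1 11 stay [-nasal].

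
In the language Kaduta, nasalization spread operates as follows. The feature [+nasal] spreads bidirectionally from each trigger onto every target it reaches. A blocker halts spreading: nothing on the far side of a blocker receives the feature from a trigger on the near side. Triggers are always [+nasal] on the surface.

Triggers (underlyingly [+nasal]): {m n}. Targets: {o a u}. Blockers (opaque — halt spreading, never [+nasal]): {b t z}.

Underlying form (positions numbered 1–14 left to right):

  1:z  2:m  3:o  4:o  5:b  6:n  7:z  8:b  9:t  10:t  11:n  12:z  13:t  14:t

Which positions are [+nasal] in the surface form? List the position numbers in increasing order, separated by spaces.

2 3 4 6 11

From /m/ at 2 rightward: 3 /o/ → [+nasal]; 4 /o/ → [+nasal]; 5 /b/ blocks.
From /m/ at 2 leftward: 1 /z/ blocks.
From /n/ at 6 rightward: 7 /z/ blocks.
From /n/ at 6 leftward: 5 /b/ blocks.
From /n/ at 11 rightward: 12 /z/ blocks.
From /n/ at 11 leftward: 10 /t/ blocks.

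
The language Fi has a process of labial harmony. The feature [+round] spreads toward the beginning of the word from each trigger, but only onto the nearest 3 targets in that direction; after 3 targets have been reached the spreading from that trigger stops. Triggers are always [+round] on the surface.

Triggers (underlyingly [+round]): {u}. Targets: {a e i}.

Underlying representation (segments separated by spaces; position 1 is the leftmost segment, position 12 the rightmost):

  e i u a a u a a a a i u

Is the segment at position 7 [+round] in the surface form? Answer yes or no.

no

From /u/ at 3 leftward: 2 /i/ → [+round]; 1 /e/ → [+round]; word edge.
From /u/ at 6 leftward: 5 /a/ → [+round]; 4 /a/ → [+round]; 3 /u/ is itself a trigger — this domain ends here.
From /u/ at 12 leftward: 11 /i/ → [+round]; 10 /a/ → [+round]; 9 /a/ → [+round]; bound reached.
Targets with no active source: positions 7 8 stay [-round].
[+round] positions on the surface: 1 2 3 4 5 6 9 10 11 12.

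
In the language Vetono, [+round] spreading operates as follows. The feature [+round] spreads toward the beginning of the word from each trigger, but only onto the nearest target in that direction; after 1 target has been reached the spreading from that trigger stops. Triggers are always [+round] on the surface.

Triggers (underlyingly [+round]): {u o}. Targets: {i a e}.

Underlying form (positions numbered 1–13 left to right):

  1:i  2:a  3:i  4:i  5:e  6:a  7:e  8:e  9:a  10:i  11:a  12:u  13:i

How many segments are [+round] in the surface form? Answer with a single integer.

From /u/ at 12 leftward: 11 /a/ → [+round]; bound reached.
Targets with no active source: positions 1 2 3 4 5 6 7 8 9 10 13 stay [-round].
[+round] positions on the surface: 11 12.

2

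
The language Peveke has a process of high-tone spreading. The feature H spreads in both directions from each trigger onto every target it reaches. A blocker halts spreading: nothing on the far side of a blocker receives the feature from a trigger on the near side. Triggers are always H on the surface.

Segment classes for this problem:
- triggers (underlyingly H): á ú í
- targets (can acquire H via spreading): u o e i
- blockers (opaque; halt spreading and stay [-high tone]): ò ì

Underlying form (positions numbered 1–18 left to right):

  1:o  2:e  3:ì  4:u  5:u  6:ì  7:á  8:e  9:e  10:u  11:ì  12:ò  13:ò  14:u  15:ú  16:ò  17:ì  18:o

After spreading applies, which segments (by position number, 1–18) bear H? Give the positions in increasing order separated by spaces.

7 8 9 10 14 15

From /á/ at 7 rightward: 8 /e/ → H; 9 /e/ → H; 10 /u/ → H; 11 /ì/ blocks.
From /á/ at 7 leftward: 6 /ì/ blocks.
From /ú/ at 15 rightward: 16 /ò/ blocks.
From /ú/ at 15 leftward: 14 /u/ → H; 13 /ò/ blocks.
Targets with no active source: positions 1 2 4 5 18 stay [-high tone].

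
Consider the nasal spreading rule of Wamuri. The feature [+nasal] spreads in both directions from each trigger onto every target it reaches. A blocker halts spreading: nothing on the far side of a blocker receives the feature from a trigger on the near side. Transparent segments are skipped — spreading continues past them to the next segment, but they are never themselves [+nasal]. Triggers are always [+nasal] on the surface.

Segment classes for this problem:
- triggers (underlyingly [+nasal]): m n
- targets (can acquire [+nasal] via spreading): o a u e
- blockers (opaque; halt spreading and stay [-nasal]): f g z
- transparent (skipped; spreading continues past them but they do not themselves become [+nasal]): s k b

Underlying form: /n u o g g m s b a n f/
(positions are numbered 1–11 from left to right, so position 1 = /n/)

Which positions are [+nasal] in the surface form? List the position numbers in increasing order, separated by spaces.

From /n/ at 1 rightward: 2 /u/ → [+nasal]; 3 /o/ → [+nasal]; 4 /g/ blocks.
From /n/ at 1 leftward: word edge.
From /m/ at 6 rightward: 7 /s/ transparent; 8 /b/ transparent; 9 /a/ → [+nasal]; 10 /n/ is itself a trigger — this domain ends here.
From /m/ at 6 leftward: 5 /g/ blocks.
From /n/ at 10 rightward: 11 /f/ blocks.
From /n/ at 10 leftward: 9 /a/ → [+nasal]; 8 /b/ transparent; 7 /s/ transparent; 6 /m/ is itself a trigger — this domain ends here.

1 2 3 6 9 10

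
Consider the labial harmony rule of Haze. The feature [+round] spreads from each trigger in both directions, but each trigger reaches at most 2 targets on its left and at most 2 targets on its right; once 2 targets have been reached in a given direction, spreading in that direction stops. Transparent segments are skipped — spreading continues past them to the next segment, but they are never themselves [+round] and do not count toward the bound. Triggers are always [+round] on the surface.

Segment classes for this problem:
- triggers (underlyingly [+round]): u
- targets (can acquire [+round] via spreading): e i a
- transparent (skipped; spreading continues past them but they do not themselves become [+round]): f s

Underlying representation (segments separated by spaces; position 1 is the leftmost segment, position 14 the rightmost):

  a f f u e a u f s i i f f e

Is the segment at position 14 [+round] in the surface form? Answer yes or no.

From /u/ at 4 rightward: 5 /e/ → [+round]; 6 /a/ → [+round]; bound reached.
From /u/ at 4 leftward: 3 /f/ transparent; 2 /f/ transparent; 1 /a/ → [+round]; word edge.
From /u/ at 7 rightward: 8 /f/ transparent; 9 /s/ transparent; 10 /i/ → [+round]; 11 /i/ → [+round]; bound reached.
From /u/ at 7 leftward: 6 /a/ → [+round]; 5 /e/ → [+round]; bound reached.
Target with no active source: position 14 stays [-round].
[+round] positions on the surface: 1 4 5 6 7 10 11.

no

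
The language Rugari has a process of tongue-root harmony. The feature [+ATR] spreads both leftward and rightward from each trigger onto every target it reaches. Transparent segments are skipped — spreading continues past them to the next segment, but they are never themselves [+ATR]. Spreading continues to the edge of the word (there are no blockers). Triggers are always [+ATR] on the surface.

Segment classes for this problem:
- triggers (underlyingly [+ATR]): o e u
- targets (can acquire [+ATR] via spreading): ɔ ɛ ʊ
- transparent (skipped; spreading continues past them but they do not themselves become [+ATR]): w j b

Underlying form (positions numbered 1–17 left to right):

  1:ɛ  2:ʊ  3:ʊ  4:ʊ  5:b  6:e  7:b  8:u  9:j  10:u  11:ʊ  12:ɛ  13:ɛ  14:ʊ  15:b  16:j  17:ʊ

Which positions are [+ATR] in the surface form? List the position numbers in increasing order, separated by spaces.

1 2 3 4 6 8 10 11 12 13 14 17

From /e/ at 6 rightward: 7 /b/ transparent; 8 /u/ is itself a trigger — this domain ends here.
From /e/ at 6 leftward: 5 /b/ transparent; 4 /ʊ/ → [+ATR]; 3 /ʊ/ → [+ATR]; 2 /ʊ/ → [+ATR]; 1 /ɛ/ → [+ATR]; word edge.
From /u/ at 8 rightward: 9 /j/ transparent; 10 /u/ is itself a trigger — this domain ends here.
From /u/ at 8 leftward: 7 /b/ transparent; 6 /e/ is itself a trigger — this domain ends here.
From /u/ at 10 rightward: 11 /ʊ/ → [+ATR]; 12 /ɛ/ → [+ATR]; 13 /ɛ/ → [+ATR]; 14 /ʊ/ → [+ATR]; 15 /b/ transparent; 16 /j/ transparent; 17 /ʊ/ → [+ATR]; word edge.
From /u/ at 10 leftward: 9 /j/ transparent; 8 /u/ is itself a trigger — this domain ends here.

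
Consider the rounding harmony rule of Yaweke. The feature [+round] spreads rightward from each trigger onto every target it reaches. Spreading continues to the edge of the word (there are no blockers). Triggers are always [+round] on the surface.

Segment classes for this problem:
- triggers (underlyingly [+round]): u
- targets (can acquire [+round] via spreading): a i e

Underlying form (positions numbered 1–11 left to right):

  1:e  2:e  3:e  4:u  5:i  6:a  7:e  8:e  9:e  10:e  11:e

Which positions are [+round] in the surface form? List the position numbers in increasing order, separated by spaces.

4 5 6 7 8 9 10 11

From /u/ at 4 rightward: 5 /i/ → [+round]; 6 /a/ → [+round]; 7 /e/ → [+round]; 8 /e/ → [+round]; 9 /e/ → [+round]; 10 /e/ → [+round]; 11 /e/ → [+round]; word edge.
Targets with no active source: positions 1 2 3 stay [-round].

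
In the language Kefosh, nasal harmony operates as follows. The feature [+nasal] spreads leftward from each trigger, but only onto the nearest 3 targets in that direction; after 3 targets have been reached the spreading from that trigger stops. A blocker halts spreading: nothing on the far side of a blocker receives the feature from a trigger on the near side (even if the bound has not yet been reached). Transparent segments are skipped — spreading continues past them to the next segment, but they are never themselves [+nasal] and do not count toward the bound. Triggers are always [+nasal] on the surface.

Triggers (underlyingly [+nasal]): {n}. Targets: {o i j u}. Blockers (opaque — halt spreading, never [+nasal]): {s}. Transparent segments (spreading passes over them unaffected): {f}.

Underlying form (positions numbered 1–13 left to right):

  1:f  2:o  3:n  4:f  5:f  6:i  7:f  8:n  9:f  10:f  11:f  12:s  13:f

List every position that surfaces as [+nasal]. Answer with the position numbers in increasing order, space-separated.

From /n/ at 3 leftward: 2 /o/ → [+nasal]; 1 /f/ transparent; word edge.
From /n/ at 8 leftward: 7 /f/ transparent; 6 /i/ → [+nasal]; 5 /f/ transparent; 4 /f/ transparent; 3 /n/ is itself a trigger — this domain ends here.

2 3 6 8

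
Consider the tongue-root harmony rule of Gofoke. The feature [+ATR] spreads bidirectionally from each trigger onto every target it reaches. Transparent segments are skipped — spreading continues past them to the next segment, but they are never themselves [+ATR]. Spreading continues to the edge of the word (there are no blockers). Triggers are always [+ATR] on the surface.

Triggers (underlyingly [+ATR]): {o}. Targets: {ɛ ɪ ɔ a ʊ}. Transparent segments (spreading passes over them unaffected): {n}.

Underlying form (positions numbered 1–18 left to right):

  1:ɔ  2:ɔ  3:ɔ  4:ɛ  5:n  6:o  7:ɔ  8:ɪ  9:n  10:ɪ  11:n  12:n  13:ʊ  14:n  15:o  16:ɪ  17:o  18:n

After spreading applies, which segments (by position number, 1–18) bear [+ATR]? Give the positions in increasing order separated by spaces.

From /o/ at 6 rightward: 7 /ɔ/ → [+ATR]; 8 /ɪ/ → [+ATR]; 9 /n/ transparent; 10 /ɪ/ → [+ATR]; 11 /n/ transparent; 12 /n/ transparent; 13 /ʊ/ → [+ATR]; 14 /n/ transparent; 15 /o/ is itself a trigger — this domain ends here.
From /o/ at 6 leftward: 5 /n/ transparent; 4 /ɛ/ → [+ATR]; 3 /ɔ/ → [+ATR]; 2 /ɔ/ → [+ATR]; 1 /ɔ/ → [+ATR]; word edge.
From /o/ at 15 rightward: 16 /ɪ/ → [+ATR]; 17 /o/ is itself a trigger — this domain ends here.
From /o/ at 15 leftward: 14 /n/ transparent; 13 /ʊ/ → [+ATR]; 12 /n/ transparent; 11 /n/ transparent; 10 /ɪ/ → [+ATR]; 9 /n/ transparent; 8 /ɪ/ → [+ATR]; 7 /ɔ/ → [+ATR]; 6 /o/ is itself a trigger — this domain ends here.
From /o/ at 17 rightward: 18 /n/ transparent; word edge.
From /o/ at 17 leftward: 16 /ɪ/ → [+ATR]; 15 /o/ is itself a trigger — this domain ends here.

1 2 3 4 6 7 8 10 13 15 16 17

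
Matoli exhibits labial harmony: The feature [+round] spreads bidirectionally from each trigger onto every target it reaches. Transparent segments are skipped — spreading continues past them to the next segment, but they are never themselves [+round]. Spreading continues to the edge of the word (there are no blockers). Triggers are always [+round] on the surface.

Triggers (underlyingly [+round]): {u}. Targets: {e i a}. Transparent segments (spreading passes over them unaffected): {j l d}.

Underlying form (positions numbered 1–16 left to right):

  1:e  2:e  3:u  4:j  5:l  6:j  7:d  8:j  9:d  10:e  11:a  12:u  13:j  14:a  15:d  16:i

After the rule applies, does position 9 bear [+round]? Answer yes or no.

no

From /u/ at 3 rightward: 4 /j/ transparent; 5 /l/ transparent; 6 /j/ transparent; 7 /d/ transparent; 8 /j/ transparent; 9 /d/ transparent; 10 /e/ → [+round]; 11 /a/ → [+round]; 12 /u/ is itself a trigger — this domain ends here.
From /u/ at 3 leftward: 2 /e/ → [+round]; 1 /e/ → [+round]; word edge.
From /u/ at 12 rightward: 13 /j/ transparent; 14 /a/ → [+round]; 15 /d/ transparent; 16 /i/ → [+round]; word edge.
From /u/ at 12 leftward: 11 /a/ → [+round]; 10 /e/ → [+round]; 9 /d/ transparent; 8 /j/ transparent; 7 /d/ transparent; 6 /j/ transparent; 5 /l/ transparent; 4 /j/ transparent; 3 /u/ is itself a trigger — this domain ends here.
[+round] positions on the surface: 1 2 3 10 11 12 14 16.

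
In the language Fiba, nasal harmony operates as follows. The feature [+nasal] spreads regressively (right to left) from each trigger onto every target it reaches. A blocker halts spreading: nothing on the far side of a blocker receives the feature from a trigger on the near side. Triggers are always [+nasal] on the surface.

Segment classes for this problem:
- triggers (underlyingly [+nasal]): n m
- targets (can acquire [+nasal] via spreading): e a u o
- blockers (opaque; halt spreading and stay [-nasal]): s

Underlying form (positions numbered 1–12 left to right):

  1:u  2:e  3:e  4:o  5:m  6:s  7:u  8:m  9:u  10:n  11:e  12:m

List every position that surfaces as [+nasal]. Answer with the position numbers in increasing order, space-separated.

1 2 3 4 5 7 8 9 10 11 12

From /m/ at 5 leftward: 4 /o/ → [+nasal]; 3 /e/ → [+nasal]; 2 /e/ → [+nasal]; 1 /u/ → [+nasal]; word edge.
From /m/ at 8 leftward: 7 /u/ → [+nasal]; 6 /s/ blocks.
From /n/ at 10 leftward: 9 /u/ → [+nasal]; 8 /m/ is itself a trigger — this domain ends here.
From /m/ at 12 leftward: 11 /e/ → [+nasal]; 10 /n/ is itself a trigger — this domain ends here.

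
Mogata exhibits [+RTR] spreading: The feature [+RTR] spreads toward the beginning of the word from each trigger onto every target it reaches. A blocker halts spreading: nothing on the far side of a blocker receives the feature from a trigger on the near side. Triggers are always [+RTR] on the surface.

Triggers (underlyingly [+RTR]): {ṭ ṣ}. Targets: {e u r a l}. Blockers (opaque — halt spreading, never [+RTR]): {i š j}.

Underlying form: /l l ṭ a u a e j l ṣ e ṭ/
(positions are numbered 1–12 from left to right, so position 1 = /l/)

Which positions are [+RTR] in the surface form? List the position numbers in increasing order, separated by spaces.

From /ṭ/ at 3 leftward: 2 /l/ → [+RTR]; 1 /l/ → [+RTR]; word edge.
From /ṣ/ at 10 leftward: 9 /l/ → [+RTR]; 8 /j/ blocks.
From /ṭ/ at 12 leftward: 11 /e/ → [+RTR]; 10 /ṣ/ is itself a trigger — this domain ends here.
Targets with no active source: positions 4 5 6 7 stay [-emphatic].

1 2 3 9 10 11 12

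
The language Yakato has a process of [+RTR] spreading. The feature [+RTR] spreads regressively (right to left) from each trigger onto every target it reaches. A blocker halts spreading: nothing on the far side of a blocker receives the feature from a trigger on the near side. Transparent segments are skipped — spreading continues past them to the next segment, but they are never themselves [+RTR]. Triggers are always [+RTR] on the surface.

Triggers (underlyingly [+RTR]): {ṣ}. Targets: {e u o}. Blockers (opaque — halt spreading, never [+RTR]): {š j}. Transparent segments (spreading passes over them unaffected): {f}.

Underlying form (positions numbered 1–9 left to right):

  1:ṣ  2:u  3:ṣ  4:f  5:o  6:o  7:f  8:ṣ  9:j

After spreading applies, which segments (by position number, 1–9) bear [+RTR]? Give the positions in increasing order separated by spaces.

1 2 3 5 6 8

From /ṣ/ at 1 leftward: word edge.
From /ṣ/ at 3 leftward: 2 /u/ → [+RTR]; 1 /ṣ/ is itself a trigger — this domain ends here.
From /ṣ/ at 8 leftward: 7 /f/ transparent; 6 /o/ → [+RTR]; 5 /o/ → [+RTR]; 4 /f/ transparent; 3 /ṣ/ is itself a trigger — this domain ends here.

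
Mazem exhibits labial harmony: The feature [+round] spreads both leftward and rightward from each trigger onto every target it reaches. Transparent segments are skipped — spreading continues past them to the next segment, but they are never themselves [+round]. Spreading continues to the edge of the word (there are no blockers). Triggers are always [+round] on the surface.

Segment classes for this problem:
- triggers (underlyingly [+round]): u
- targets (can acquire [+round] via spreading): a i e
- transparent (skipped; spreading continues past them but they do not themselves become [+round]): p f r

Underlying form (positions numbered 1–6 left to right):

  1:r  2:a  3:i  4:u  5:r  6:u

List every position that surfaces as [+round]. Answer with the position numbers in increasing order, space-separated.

From /u/ at 4 rightward: 5 /r/ transparent; 6 /u/ is itself a trigger — this domain ends here.
From /u/ at 4 leftward: 3 /i/ → [+round]; 2 /a/ → [+round]; 1 /r/ transparent; word edge.
From /u/ at 6 rightward: word edge.
From /u/ at 6 leftward: 5 /r/ transparent; 4 /u/ is itself a trigger — this domain ends here.

2 3 4 6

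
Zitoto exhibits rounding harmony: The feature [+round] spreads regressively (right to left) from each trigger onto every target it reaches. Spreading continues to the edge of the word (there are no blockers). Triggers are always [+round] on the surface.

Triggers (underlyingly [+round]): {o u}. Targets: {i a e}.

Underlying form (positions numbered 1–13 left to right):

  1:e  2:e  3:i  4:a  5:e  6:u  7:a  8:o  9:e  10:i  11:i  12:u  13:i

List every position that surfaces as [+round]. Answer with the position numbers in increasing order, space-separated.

1 2 3 4 5 6 7 8 9 10 11 12

From /u/ at 6 leftward: 5 /e/ → [+round]; 4 /a/ → [+round]; 3 /i/ → [+round]; 2 /e/ → [+round]; 1 /e/ → [+round]; word edge.
From /o/ at 8 leftward: 7 /a/ → [+round]; 6 /u/ is itself a trigger — this domain ends here.
From /u/ at 12 leftward: 11 /i/ → [+round]; 10 /i/ → [+round]; 9 /e/ → [+round]; 8 /o/ is itself a trigger — this domain ends here.
Target with no active source: position 13 stays [-round].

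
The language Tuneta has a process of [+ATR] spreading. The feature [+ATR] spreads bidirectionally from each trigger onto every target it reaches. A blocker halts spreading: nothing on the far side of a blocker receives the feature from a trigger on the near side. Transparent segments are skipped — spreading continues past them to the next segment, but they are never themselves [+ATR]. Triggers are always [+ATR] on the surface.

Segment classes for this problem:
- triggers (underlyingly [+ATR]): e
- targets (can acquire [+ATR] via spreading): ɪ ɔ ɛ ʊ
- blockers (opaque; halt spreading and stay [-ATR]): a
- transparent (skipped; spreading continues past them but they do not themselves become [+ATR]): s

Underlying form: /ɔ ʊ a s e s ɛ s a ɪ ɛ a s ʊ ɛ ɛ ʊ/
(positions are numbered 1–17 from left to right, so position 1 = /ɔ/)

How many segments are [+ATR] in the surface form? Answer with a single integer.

2

From /e/ at 5 rightward: 6 /s/ transparent; 7 /ɛ/ → [+ATR]; 8 /s/ transparent; 9 /a/ blocks.
From /e/ at 5 leftward: 4 /s/ transparent; 3 /a/ blocks.
Targets with no active source: positions 1 2 10 11 14 15 16 17 stay [-ATR].
[+ATR] positions on the surface: 5 7.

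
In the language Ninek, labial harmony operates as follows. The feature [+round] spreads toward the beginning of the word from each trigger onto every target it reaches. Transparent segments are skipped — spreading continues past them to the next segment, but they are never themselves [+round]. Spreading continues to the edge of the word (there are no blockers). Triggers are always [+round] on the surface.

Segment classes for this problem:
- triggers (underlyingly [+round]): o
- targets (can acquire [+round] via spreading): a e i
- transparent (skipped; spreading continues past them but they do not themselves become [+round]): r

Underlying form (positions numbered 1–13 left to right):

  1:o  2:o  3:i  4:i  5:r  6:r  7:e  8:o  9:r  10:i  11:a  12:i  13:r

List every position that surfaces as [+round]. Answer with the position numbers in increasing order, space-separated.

1 2 3 4 7 8

From /o/ at 1 leftward: word edge.
From /o/ at 2 leftward: 1 /o/ is itself a trigger — this domain ends here.
From /o/ at 8 leftward: 7 /e/ → [+round]; 6 /r/ transparent; 5 /r/ transparent; 4 /i/ → [+round]; 3 /i/ → [+round]; 2 /o/ is itself a trigger — this domain ends here.
Targets with no active source: positions 10 11 12 stay [-round].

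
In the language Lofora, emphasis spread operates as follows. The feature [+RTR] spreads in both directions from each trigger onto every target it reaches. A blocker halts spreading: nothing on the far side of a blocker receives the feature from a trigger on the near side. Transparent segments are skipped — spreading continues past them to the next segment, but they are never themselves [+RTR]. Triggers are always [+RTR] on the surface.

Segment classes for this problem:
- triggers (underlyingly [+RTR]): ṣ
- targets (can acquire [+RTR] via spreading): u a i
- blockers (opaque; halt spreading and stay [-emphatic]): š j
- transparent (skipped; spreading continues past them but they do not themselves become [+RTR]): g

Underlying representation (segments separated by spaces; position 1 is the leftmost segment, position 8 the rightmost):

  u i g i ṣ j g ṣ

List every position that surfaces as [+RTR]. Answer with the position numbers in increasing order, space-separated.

1 2 4 5 8

From /ṣ/ at 5 rightward: 6 /j/ blocks.
From /ṣ/ at 5 leftward: 4 /i/ → [+RTR]; 3 /g/ transparent; 2 /i/ → [+RTR]; 1 /u/ → [+RTR]; word edge.
From /ṣ/ at 8 rightward: word edge.
From /ṣ/ at 8 leftward: 7 /g/ transparent; 6 /j/ blocks.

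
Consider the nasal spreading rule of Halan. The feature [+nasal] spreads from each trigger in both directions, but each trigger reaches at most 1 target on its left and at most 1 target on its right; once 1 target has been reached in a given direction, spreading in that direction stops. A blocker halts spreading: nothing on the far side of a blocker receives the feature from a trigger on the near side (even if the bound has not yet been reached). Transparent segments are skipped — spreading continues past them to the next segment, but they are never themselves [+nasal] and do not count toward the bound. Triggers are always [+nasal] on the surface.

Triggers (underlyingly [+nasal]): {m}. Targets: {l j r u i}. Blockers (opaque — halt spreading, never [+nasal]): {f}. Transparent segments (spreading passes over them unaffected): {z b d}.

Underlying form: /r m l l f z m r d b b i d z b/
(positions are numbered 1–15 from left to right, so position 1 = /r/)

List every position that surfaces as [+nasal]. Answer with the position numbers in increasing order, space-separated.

From /m/ at 2 rightward: 3 /l/ → [+nasal]; bound reached.
From /m/ at 2 leftward: 1 /r/ → [+nasal]; bound reached.
From /m/ at 7 rightward: 8 /r/ → [+nasal]; bound reached.
From /m/ at 7 leftward: 6 /z/ transparent; 5 /f/ blocks.
Targets with no active source: positions 4 12 stay [-nasal].

1 2 3 7 8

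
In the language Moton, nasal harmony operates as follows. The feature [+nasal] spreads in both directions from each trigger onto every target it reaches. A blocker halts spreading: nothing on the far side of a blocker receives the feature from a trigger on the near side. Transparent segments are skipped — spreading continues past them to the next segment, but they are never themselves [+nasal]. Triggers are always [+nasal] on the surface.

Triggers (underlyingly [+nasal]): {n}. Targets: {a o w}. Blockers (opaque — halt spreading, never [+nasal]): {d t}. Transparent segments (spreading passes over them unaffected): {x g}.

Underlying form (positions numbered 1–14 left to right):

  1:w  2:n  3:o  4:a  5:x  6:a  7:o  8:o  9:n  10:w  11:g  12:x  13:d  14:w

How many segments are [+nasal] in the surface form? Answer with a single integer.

From /n/ at 2 rightward: 3 /o/ → [+nasal]; 4 /a/ → [+nasal]; 5 /x/ transparent; 6 /a/ → [+nasal]; 7 /o/ → [+nasal]; 8 /o/ → [+nasal]; 9 /n/ is itself a trigger — this domain ends here.
From /n/ at 2 leftward: 1 /w/ → [+nasal]; word edge.
From /n/ at 9 rightward: 10 /w/ → [+nasal]; 11 /g/ transparent; 12 /x/ transparent; 13 /d/ blocks.
From /n/ at 9 leftward: 8 /o/ → [+nasal]; 7 /o/ → [+nasal]; 6 /a/ → [+nasal]; 5 /x/ transparent; 4 /a/ → [+nasal]; 3 /o/ → [+nasal]; 2 /n/ is itself a trigger — this domain ends here.
Target with no active source: position 14 stays [-nasal].
[+nasal] positions on the surface: 1 2 3 4 6 7 8 9 10.

9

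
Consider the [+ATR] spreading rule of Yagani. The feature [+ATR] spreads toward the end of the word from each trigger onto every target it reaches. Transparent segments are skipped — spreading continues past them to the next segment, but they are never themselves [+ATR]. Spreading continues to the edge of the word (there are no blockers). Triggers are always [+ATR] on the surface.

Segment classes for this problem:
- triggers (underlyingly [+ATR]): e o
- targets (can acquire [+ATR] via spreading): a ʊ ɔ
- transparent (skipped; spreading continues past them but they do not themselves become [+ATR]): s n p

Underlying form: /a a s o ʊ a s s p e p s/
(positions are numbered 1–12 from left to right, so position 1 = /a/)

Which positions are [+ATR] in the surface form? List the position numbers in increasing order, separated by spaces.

From /o/ at 4 rightward: 5 /ʊ/ → [+ATR]; 6 /a/ → [+ATR]; 7 /s/ transparent; 8 /s/ transparent; 9 /p/ transparent; 10 /e/ is itself a trigger — this domain ends here.
From /e/ at 10 rightward: 11 /p/ transparent; 12 /s/ transparent; word edge.
Targets with no active source: positions 1 2 stay [-ATR].

4 5 6 10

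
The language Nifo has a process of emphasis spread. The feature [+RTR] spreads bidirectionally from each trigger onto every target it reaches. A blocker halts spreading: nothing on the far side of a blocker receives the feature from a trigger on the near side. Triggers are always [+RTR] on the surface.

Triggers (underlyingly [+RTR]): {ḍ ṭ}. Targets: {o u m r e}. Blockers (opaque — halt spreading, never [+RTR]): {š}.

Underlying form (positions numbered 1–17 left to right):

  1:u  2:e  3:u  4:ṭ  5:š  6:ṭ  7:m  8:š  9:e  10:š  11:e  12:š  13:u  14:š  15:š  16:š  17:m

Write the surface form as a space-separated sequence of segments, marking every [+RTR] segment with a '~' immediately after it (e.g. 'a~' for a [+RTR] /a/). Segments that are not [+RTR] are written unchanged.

u~ e~ u~ ṭ~ š ṭ~ m~ š e š e š u š š š m

From /ṭ/ at 4 rightward: 5 /š/ blocks.
From /ṭ/ at 4 leftward: 3 /u/ → [+RTR]; 2 /e/ → [+RTR]; 1 /u/ → [+RTR]; word edge.
From /ṭ/ at 6 rightward: 7 /m/ → [+RTR]; 8 /š/ blocks.
From /ṭ/ at 6 leftward: 5 /š/ blocks.
Targets with no active source: positions 9 11 13 17 stay [-emphatic].
[+RTR] positions on the surface: 1 2 3 4 6 7.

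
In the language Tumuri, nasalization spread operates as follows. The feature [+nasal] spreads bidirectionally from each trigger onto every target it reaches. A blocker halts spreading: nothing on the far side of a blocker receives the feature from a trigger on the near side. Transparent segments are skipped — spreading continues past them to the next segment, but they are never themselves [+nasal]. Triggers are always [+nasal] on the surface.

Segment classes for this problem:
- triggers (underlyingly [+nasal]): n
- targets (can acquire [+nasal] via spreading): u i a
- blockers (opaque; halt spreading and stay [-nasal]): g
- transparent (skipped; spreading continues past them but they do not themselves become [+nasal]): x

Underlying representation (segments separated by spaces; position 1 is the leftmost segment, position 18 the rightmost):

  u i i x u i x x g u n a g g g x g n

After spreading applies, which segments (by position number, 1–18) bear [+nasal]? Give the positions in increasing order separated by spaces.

10 11 12 18

From /n/ at 11 rightward: 12 /a/ → [+nasal]; 13 /g/ blocks.
From /n/ at 11 leftward: 10 /u/ → [+nasal]; 9 /g/ blocks.
From /n/ at 18 rightward: word edge.
From /n/ at 18 leftward: 17 /g/ blocks.
Targets with no active source: positions 1 2 3 5 6 stay [-nasal].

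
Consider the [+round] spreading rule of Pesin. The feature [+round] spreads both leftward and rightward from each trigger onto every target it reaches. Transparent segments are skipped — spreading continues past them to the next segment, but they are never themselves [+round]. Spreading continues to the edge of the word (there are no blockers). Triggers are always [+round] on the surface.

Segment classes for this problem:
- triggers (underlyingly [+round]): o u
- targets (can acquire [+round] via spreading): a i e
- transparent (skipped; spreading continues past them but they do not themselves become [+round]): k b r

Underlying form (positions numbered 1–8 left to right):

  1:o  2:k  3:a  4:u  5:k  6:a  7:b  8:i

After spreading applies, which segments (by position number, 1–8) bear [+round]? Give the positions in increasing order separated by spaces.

From /o/ at 1 rightward: 2 /k/ transparent; 3 /a/ → [+round]; 4 /u/ is itself a trigger — this domain ends here.
From /o/ at 1 leftward: word edge.
From /u/ at 4 rightward: 5 /k/ transparent; 6 /a/ → [+round]; 7 /b/ transparent; 8 /i/ → [+round]; word edge.
From /u/ at 4 leftward: 3 /a/ → [+round]; 2 /k/ transparent; 1 /o/ is itself a trigger — this domain ends here.

1 3 4 6 8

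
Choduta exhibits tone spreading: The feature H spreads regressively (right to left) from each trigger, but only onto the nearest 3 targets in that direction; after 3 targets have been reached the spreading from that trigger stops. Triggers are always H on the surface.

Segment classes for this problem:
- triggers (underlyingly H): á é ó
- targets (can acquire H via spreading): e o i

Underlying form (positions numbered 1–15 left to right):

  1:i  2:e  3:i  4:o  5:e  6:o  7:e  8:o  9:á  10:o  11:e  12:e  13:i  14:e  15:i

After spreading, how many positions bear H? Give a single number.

From /á/ at 9 leftward: 8 /o/ → H; 7 /e/ → H; 6 /o/ → H; bound reached.
Targets with no active source: positions 1 2 3 4 5 10 11 12 13 14 15 stay [-high tone].
H positions on the surface: 6 7 8 9.

4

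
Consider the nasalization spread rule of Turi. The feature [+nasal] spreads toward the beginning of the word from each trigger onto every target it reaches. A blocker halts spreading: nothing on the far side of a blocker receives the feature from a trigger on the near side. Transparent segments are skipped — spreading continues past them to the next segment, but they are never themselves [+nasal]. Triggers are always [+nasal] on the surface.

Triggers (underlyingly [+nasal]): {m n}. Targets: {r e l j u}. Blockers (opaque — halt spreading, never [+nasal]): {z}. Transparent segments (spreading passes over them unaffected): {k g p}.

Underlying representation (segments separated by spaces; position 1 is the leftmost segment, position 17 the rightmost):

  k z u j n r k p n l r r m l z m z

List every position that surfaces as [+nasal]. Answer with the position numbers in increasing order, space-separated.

From /n/ at 5 leftward: 4 /j/ → [+nasal]; 3 /u/ → [+nasal]; 2 /z/ blocks.
From /n/ at 9 leftward: 8 /p/ transparent; 7 /k/ transparent; 6 /r/ → [+nasal]; 5 /n/ is itself a trigger — this domain ends here.
From /m/ at 13 leftward: 12 /r/ → [+nasal]; 11 /r/ → [+nasal]; 10 /l/ → [+nasal]; 9 /n/ is itself a trigger — this domain ends here.
From /m/ at 16 leftward: 15 /z/ blocks.
Target with no active source: position 14 stays [-nasal].

3 4 5 6 9 10 11 12 13 16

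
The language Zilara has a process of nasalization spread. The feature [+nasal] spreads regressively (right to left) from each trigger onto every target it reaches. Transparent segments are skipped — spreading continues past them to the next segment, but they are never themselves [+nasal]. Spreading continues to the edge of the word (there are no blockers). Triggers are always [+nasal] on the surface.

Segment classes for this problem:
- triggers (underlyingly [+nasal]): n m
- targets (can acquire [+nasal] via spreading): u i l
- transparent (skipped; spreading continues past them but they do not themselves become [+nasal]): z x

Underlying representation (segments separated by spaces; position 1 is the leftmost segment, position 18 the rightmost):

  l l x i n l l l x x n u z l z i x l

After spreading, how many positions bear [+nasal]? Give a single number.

From /n/ at 5 leftward: 4 /i/ → [+nasal]; 3 /x/ transparent; 2 /l/ → [+nasal]; 1 /l/ → [+nasal]; word edge.
From /n/ at 11 leftward: 10 /x/ transparent; 9 /x/ transparent; 8 /l/ → [+nasal]; 7 /l/ → [+nasal]; 6 /l/ → [+nasal]; 5 /n/ is itself a trigger — this domain ends here.
Targets with no active source: positions 12 14 16 18 stay [-nasal].
[+nasal] positions on the surface: 1 2 4 5 6 7 8 11.

8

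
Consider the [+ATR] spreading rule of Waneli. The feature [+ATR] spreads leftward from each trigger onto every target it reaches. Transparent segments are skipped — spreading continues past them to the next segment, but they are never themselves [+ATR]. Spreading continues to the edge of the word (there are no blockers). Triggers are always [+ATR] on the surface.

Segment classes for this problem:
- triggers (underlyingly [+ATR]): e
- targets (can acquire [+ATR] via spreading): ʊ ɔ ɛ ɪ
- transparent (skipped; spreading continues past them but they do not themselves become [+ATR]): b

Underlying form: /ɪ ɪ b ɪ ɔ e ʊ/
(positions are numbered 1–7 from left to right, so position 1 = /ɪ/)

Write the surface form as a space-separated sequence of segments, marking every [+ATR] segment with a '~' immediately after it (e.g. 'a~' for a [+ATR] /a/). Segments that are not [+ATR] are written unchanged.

ɪ~ ɪ~ b ɪ~ ɔ~ e~ ʊ

From /e/ at 6 leftward: 5 /ɔ/ → [+ATR]; 4 /ɪ/ → [+ATR]; 3 /b/ transparent; 2 /ɪ/ → [+ATR]; 1 /ɪ/ → [+ATR]; word edge.
Target with no active source: position 7 stays [-ATR].
[+ATR] positions on the surface: 1 2 4 5 6.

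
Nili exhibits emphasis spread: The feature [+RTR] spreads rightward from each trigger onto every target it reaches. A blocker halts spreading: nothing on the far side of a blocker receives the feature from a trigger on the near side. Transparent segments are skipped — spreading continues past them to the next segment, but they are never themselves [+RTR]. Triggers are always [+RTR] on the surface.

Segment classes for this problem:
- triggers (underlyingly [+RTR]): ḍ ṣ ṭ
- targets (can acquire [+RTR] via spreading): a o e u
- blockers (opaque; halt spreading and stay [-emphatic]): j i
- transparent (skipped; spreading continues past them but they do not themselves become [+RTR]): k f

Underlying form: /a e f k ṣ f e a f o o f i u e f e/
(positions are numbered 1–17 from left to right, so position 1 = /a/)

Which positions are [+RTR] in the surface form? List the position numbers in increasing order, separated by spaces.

5 7 8 10 11

From /ṣ/ at 5 rightward: 6 /f/ transparent; 7 /e/ → [+RTR]; 8 /a/ → [+RTR]; 9 /f/ transparent; 10 /o/ → [+RTR]; 11 /o/ → [+RTR]; 12 /f/ transparent; 13 /i/ blocks.
Targets with no active source: positions 1 2 14 15 17 stay [-emphatic].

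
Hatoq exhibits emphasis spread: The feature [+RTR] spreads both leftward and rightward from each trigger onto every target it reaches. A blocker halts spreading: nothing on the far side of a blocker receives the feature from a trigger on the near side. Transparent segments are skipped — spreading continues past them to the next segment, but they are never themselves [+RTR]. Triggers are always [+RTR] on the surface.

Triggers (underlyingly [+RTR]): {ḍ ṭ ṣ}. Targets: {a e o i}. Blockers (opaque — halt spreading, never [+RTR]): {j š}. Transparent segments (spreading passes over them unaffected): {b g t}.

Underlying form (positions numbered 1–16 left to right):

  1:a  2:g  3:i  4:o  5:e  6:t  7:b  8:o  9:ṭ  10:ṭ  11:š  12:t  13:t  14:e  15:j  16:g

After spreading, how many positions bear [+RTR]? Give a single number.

From /ṭ/ at 9 rightward: 10 /ṭ/ is itself a trigger — this domain ends here.
From /ṭ/ at 9 leftward: 8 /o/ → [+RTR]; 7 /b/ transparent; 6 /t/ transparent; 5 /e/ → [+RTR]; 4 /o/ → [+RTR]; 3 /i/ → [+RTR]; 2 /g/ transparent; 1 /a/ → [+RTR]; word edge.
From /ṭ/ at 10 rightward: 11 /š/ blocks.
From /ṭ/ at 10 leftward: 9 /ṭ/ is itself a trigger — this domain ends here.
Target with no active source: position 14 stays [-emphatic].
[+RTR] positions on the surface: 1 3 4 5 8 9 10.

7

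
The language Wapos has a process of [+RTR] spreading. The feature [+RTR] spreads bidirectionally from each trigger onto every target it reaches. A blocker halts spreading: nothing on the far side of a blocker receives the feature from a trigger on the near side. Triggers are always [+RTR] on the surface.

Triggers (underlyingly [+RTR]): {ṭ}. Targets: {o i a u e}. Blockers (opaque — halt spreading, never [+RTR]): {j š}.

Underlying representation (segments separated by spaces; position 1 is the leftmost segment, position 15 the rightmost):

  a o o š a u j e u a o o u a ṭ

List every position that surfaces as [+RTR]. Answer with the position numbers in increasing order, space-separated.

8 9 10 11 12 13 14 15

From /ṭ/ at 15 rightward: word edge.
From /ṭ/ at 15 leftward: 14 /a/ → [+RTR]; 13 /u/ → [+RTR]; 12 /o/ → [+RTR]; 11 /o/ → [+RTR]; 10 /a/ → [+RTR]; 9 /u/ → [+RTR]; 8 /e/ → [+RTR]; 7 /j/ blocks.
Targets with no active source: positions 1 2 3 5 6 stay [-emphatic].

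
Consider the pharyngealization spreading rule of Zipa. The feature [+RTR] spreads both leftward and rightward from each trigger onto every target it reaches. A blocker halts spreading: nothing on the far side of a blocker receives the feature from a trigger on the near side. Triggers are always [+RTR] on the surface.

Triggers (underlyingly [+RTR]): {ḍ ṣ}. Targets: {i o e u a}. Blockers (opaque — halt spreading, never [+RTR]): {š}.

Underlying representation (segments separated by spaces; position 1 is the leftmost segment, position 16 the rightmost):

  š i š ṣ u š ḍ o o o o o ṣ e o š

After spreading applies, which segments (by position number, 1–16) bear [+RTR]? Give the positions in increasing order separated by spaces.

From /ṣ/ at 4 rightward: 5 /u/ → [+RTR]; 6 /š/ blocks.
From /ṣ/ at 4 leftward: 3 /š/ blocks.
From /ḍ/ at 7 rightward: 8 /o/ → [+RTR]; 9 /o/ → [+RTR]; 10 /o/ → [+RTR]; 11 /o/ → [+RTR]; 12 /o/ → [+RTR]; 13 /ṣ/ is itself a trigger — this domain ends here.
From /ḍ/ at 7 leftward: 6 /š/ blocks.
From /ṣ/ at 13 rightward: 14 /e/ → [+RTR]; 15 /o/ → [+RTR]; 16 /š/ blocks.
From /ṣ/ at 13 leftward: 12 /o/ → [+RTR]; 11 /o/ → [+RTR]; 10 /o/ → [+RTR]; 9 /o/ → [+RTR]; 8 /o/ → [+RTR]; 7 /ḍ/ is itself a trigger — this domain ends here.
Target with no active source: position 2 stays [-emphatic].

4 5 7 8 9 10 11 12 13 14 15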